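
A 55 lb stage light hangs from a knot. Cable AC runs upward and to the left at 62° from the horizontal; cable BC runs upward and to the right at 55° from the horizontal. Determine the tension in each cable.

T_AC = 35.41 lb, T_BC = 28.98 lb

ΣF_x = 0: −T_AC·cos62° + T_BC·cos55° = 0 → T_BC = 0.818499·T_AC.
ΣF_y = 0: T_AC·sin62° + T_BC·sin55° = 55.
Substitute: T_AC·(0.882948 + 0.818499·0.819152) = 55 → T_AC = 35.4057 ≈ 35.41 lb.
Then T_BC = 0.818499 × 35.4057 = 28.98 lb.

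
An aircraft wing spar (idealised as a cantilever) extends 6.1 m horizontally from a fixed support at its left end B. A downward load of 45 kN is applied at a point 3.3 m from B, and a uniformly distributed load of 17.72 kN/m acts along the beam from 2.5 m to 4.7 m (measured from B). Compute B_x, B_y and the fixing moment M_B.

B_x = 0, B_y = 83.98 kN, M_B = 288.8 kN·m

Resultant of the distributed load: 17.72 × 2.2 = 38.984 kN at 3.6 m from B.
ΣF_x = 0: B_x = 0.
ΣF_y = 0: B_y − 45 − 17.72·2.2 = 0 → B_y = 83.98 kN.
ΣM about B: M_B − 45·3.3 − (17.72·2.2)·3.6 = 0 → M_B = 288.8 kN·m.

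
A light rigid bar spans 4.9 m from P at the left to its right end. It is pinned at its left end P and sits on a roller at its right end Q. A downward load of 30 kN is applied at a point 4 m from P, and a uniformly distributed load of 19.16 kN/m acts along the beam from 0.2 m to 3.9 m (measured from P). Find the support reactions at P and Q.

P_x = 0, P_y = 46.74 kN, Q_y = 54.15 kN

Resultant of the distributed load: 19.16 × 3.7 = 70.892 kN at 2.05 m from P.
Moments about P: Q_y·4.9 − 30·4 − (19.16·3.7)·2.05 = 0 → Q_y = 265.3286/4.9 = 54.1487 ≈ 54.15 kN.
ΣF_y = 0: P_y + 54.1487 − 30 − 19.16·3.7 = 0 → P_y = 46.74 kN.
ΣF_x = 0: no horizontal applied forces, so P_x = 0.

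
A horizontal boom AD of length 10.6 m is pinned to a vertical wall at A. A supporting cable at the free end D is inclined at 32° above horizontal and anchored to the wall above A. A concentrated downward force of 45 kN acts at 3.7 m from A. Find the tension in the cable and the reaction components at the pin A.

ΣM about A: T·sin32°·10.6 − 45·3.7 = 0 → T = 166.5/(10.6·0.529919) = 29.6414 ≈ 29.64 kN.
ΣF_x = 0: A_x − T·cos32° = 0 → A_x = 29.6414 × 0.848048 = 25.14 kN.
ΣF_y = 0: A_y + T·sin32° − 45 = 0 → A_y = 45 − 29.6414 × 0.529919 = 29.29 kN.

T = 29.64 kN, A_x = 25.14 kN, A_y = 29.29 kN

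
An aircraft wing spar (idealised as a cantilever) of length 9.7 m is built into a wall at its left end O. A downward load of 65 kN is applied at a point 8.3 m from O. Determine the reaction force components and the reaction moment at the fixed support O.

ΣF_x = 0: O_x = 0.
ΣF_y = 0: O_y − 65 = 0 → O_y = 65.00 kN.
ΣM about O: M_O − 65·8.3 = 0 → M_O = 539.5 kN·m.

O_x = 0, O_y = 65.00 kN, M_O = 539.5 kN·m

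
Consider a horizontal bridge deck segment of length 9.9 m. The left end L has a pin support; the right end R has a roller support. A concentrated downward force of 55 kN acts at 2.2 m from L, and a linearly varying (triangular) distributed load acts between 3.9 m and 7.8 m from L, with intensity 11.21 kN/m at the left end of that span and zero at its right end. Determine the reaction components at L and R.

Resultant of the triangular load: ½ × 11.21 × 3.9 = 21.8595 kN, acting at 5.2 m from L (one-third of the span from the peak).
ΣM about L: R_y·9.9 − 55·2.2 − (½·11.21·3.9)·5.2 = 0 → R_y = 234.6694/9.9 = 23.704 ≈ 23.70 kN.
ΣF_y = 0: L_y + 23.704 − 55 − ½·11.21·3.9 = 0 → L_y = 53.16 kN.
ΣF_x = 0: no horizontal applied forces, so L_x = 0.

L_x = 0, L_y = 53.16 kN, R_y = 23.70 kN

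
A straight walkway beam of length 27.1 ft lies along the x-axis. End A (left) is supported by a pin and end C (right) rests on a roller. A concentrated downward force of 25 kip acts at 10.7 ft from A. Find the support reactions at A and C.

A_x = 0, A_y = 15.13 kip, C_y = 9.871 kip

Moments about A: C_y·27.1 − 25·10.7 = 0 → C_y = 267.5/27.1 = 9.87085 ≈ 9.871 kip.
ΣF_y = 0: A_y + 9.87085 − 25 = 0 → A_y = 15.13 kip.
ΣF_x = 0: no horizontal applied forces, so A_x = 0.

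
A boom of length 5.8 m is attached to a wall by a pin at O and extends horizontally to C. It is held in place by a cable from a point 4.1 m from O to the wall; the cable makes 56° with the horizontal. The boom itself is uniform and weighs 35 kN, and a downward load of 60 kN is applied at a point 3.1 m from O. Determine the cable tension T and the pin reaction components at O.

ΣM about O: T·sin56°·4.1 − 35·2.9 − 60·3.1 = 0 → T = 287.5/(4.1·0.829038) = 84.5823 ≈ 84.58 kN.
ΣF_x = 0: O_x − T·cos56° = 0 → O_x = 84.5823 × 0.559193 = 47.30 kN.
ΣF_y = 0: O_y + T·sin56° − 35 − 60 = 0 → O_y = 95 − 84.5823 × 0.829038 = 24.88 kN.

T = 84.58 kN, O_x = 47.30 kN, O_y = 24.88 kN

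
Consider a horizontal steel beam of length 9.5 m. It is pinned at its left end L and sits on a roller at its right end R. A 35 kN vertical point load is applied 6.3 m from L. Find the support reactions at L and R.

L_x = 0, L_y = 11.79 kN, R_y = 23.21 kN

Moments about L: R_y·9.5 − 35·6.3 = 0 → R_y = 220.5/9.5 = 23.2105 ≈ 23.21 kN.
ΣF_y = 0: L_y + 23.2105 − 35 = 0 → L_y = 11.79 kN.
ΣF_x = 0: no horizontal applied forces, so L_x = 0.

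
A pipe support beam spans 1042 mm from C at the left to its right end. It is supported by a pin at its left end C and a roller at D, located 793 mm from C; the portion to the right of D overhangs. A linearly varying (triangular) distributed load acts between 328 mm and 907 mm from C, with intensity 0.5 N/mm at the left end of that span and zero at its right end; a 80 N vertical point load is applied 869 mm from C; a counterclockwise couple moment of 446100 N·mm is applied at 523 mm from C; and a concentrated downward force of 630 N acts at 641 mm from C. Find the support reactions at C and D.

Resultant of the triangular load: ½ × 0.5 × 579 = 144.75 N, acting at 521 mm from C (one-third of the span from the peak).
Taking moments about C: D_y·793 − (½·0.5·579)·521 − 80·869 + 446100 − 630·641 = 0 → D_y = 102664.75/793 = 129.464 ≈ 129.5 N.
ΣF_y = 0: C_y + 129.464 − ½·0.5·579 − 80 − 630 = 0 → C_y = 725.3 N.
ΣF_x = 0: no horizontal applied forces, so C_x = 0.

C_x = 0, C_y = 725.3 N, D_y = 129.5 N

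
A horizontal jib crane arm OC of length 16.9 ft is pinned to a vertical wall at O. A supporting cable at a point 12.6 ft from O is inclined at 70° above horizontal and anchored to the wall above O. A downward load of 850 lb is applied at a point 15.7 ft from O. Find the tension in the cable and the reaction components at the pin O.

T = 1127 lb, O_x = 385.5 lb, O_y = -209.1 lb

ΣM about O: T·sin70°·12.6 − 850·15.7 = 0 → T = 13345/(12.6·0.939693) = 1127.1 ≈ 1127 lb.
ΣF_x = 0: O_x − T·cos70° = 0 → O_x = 1127.1 × 0.34202 = 385.5 lb.
ΣF_y = 0: O_y + T·sin70° − 850 = 0 → O_y = 850 − 1127.1 × 0.939693 = -209.1 lb.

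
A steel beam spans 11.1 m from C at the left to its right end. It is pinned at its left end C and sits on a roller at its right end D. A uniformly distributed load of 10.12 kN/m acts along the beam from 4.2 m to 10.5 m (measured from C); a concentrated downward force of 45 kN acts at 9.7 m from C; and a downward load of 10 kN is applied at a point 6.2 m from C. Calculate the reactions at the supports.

Resultant of the distributed load: 10.12 × 6.3 = 63.756 kN at 7.35 m from C.
ΣM about C: D_y·11.1 − (10.12·6.3)·7.35 − 45·9.7 − 10·6.2 = 0 → D_y = 967.1066/11.1 = 87.1267 ≈ 87.13 kN.
ΣF_y = 0: C_y + 87.1267 − 10.12·6.3 − 45 − 10 = 0 → C_y = 31.63 kN.
ΣF_x = 0: no horizontal applied forces, so C_x = 0.

C_x = 0, C_y = 31.63 kN, D_y = 87.13 kN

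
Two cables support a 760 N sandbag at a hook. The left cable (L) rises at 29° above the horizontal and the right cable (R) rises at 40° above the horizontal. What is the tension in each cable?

ΣF_x = 0: −T_L·cos29° + T_R·cos40° = 0 → T_R = 1.14173·T_L.
ΣF_y = 0: T_L·sin29° + T_R·sin40° = 760.
Substitute: T_L·(0.48481 + 1.14173·0.642788) = 760 → T_L = 623.615 ≈ 623.6 N.
Then T_R = 1.14173 × 623.615 = 712.0 N.

T_L = 623.6 N, T_R = 712.0 N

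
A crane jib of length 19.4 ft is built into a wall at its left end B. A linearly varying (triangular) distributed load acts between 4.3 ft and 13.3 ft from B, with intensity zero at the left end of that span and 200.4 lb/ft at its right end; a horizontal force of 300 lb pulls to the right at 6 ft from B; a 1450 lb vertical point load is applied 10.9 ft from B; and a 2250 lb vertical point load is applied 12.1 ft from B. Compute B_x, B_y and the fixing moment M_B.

Resultant of the triangular load: ½ × 200.4 × 9 = 901.8 lb, acting at 10.3 ft from B (one-third of the span from the peak).
ΣF_x = 0: B_x + 300 = 0 → B_x = -300.0 lb.
ΣF_y = 0: B_y − ½·200.4·9 − 1450 − 2250 = 0 → B_y = 4602 lb.
ΣM about B: M_B − (½·200.4·9)·10.3 − 1450·10.9 − 2250·12.1 = 0 → M_B = 52320 lb·ft.

B_x = -300.0 lb, B_y = 4602 lb, M_B = 52320 lb·ft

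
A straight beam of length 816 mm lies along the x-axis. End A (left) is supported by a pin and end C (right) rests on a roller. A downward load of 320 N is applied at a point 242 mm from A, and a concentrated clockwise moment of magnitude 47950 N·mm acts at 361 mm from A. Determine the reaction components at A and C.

ΣM about A: C_y·816 − 320·242 − 47950 = 0 → C_y = 125390/816 = 153.664 ≈ 153.7 N.
ΣF_y = 0: A_y + 153.664 − 320 = 0 → A_y = 166.3 N.
ΣF_x = 0: no horizontal applied forces, so A_x = 0.

A_x = 0, A_y = 166.3 N, C_y = 153.7 N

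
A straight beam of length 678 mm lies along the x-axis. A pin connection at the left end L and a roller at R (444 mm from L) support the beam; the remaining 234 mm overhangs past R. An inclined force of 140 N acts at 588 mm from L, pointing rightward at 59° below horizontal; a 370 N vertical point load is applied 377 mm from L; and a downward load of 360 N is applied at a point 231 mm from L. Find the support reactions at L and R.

Taking moments about L: R_y·444 − 140·sin59°·588 − 370·377 − 360·231 = 0 → R_y = 293212/444 = 660.387 ≈ 660.4 N.
ΣF_y = 0: L_y + 660.387 − 140·sin59° − 370 − 360 = 0 → L_y = 189.6 N.
ΣF_x = 0: L_x + 140·cos59° = 0 → L_x = -72.11 N.

L_x = -72.11 N, L_y = 189.6 N, R_y = 660.4 N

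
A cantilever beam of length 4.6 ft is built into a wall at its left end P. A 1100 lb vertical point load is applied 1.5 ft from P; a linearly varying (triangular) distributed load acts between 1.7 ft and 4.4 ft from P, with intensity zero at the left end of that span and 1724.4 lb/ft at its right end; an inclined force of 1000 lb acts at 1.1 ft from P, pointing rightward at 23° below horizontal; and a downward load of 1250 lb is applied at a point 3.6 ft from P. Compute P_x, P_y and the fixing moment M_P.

Resultant of the triangular load: ½ × 1724.4 × 2.7 = 2327.94 lb, acting at 3.5 ft from P (one-third of the span from the peak).
ΣF_x = 0: P_x + 1000·cos23° = 0 → P_x = -920.5 lb.
ΣF_y = 0: P_y − 1100 − ½·1724.4·2.7 − 1000·sin23° − 1250 = 0 → P_y = 5069 lb.
ΣM about P: M_P − 1100·1.5 − (½·1724.4·2.7)·3.5 − 1000·sin23°·1.1 − 1250·3.6 = 0 → M_P = 14730 lb·ft.

P_x = -920.5 lb, P_y = 5069 lb, M_P = 14730 lb·ft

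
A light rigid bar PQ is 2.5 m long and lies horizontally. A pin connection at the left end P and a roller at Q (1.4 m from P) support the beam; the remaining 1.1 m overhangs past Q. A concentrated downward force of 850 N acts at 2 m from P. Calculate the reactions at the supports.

ΣM about P: Q_y·1.4 − 850·2 = 0 → Q_y = 1700/1.4 = 1214.29 ≈ 1214 N.
ΣF_y = 0: P_y + 1214.29 − 850 = 0 → P_y = -364.3 N.
ΣF_x = 0: no horizontal applied forces, so P_x = 0.

P_x = 0, P_y = -364.3 N, Q_y = 1214 N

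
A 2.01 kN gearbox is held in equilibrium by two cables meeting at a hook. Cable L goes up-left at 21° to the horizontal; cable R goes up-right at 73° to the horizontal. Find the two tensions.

T_L = 0.5891 kN, T_R = 1.881 kN

ΣF_x = 0: −T_L·cos21° + T_R·cos73° = 0 → T_R = 3.19313·T_L.
ΣF_y = 0: T_L·sin21° + T_R·sin73° = 2.01.
Substitute: T_L·(0.358368 + 3.19313·0.956305) = 2.01 → T_L = 0.589102 ≈ 0.5891 kN.
Then T_R = 3.19313 × 0.589102 = 1.881 kN.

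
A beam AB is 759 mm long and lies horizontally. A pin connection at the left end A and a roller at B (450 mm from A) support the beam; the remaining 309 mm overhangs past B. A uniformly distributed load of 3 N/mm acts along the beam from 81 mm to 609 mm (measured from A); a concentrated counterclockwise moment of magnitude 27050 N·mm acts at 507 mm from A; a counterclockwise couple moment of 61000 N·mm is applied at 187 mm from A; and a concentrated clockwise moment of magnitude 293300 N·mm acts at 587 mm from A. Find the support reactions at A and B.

Resultant of the distributed load: 3 × 528 = 1584 N at 345 mm from A.
Moments about A: B_y·450 − (3·528)·345 + 27050 + 61000 − 293300 = 0 → B_y = 751730/450 = 1670.51 ≈ 1671 N.
ΣF_y = 0: A_y + 1670.51 − 3·528 = 0 → A_y = -86.51 N.
ΣF_x = 0: no horizontal applied forces, so A_x = 0.

A_x = 0, A_y = -86.51 N, B_y = 1671 N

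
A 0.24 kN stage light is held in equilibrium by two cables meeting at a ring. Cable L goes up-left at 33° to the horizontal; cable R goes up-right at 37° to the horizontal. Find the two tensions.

ΣF_x = 0: −T_L·cos33° + T_R·cos37° = 0 → T_R = 1.05013·T_L.
ΣF_y = 0: T_L·sin33° + T_R·sin37° = 0.24.
Substitute: T_L·(0.544639 + 1.05013·0.601815) = 0.24 → T_L = 0.203974 ≈ 0.2040 kN.
Then T_R = 1.05013 × 0.203974 = 0.2142 kN.

T_L = 0.2040 kN, T_R = 0.2142 kN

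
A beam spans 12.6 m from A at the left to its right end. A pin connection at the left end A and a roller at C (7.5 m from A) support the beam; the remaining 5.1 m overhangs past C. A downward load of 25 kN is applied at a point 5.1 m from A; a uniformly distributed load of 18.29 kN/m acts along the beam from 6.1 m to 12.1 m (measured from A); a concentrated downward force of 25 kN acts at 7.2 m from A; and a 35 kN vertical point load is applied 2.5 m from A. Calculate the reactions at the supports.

A_x = 0, A_y = 8.922 kN, C_y = 185.8 kN

Resultant of the distributed load: 18.29 × 6 = 109.74 kN at 9.1 m from A.
Taking moments about A: C_y·7.5 − 25·5.1 − (18.29·6)·9.1 − 25·7.2 − 35·2.5 = 0 → C_y = 1393.634/7.5 = 185.818 ≈ 185.8 kN.
ΣF_y = 0: A_y + 185.818 − 25 − 18.29·6 − 25 − 35 = 0 → A_y = 8.922 kN.
ΣF_x = 0: no horizontal applied forces, so A_x = 0.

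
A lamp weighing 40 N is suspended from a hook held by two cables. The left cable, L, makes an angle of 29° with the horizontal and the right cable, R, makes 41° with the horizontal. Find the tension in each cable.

ΣF_x = 0: −T_L·cos29° + T_R·cos41° = 0 → T_R = 1.15888·T_L.
ΣF_y = 0: T_L·sin29° + T_R·sin41° = 40.
Substitute: T_L·(0.48481 + 1.15888·0.656059) = 40 → T_L = 32.1258 ≈ 32.13 N.
Then T_R = 1.15888 × 32.1258 = 37.23 N.

T_L = 32.13 N, T_R = 37.23 N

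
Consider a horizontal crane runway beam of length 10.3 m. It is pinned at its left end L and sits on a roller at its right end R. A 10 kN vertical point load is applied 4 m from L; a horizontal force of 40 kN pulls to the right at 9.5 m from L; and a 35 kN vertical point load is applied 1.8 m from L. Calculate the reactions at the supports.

L_x = -40.00 kN, L_y = 35.00 kN, R_y = 10.00 kN

Moments about L: R_y·10.3 − 10·4 − 35·1.8 = 0 → R_y = 103/10.3 = 10.00 kN.
ΣF_y = 0: L_y + 10 − 10 − 35 = 0 → L_y = 35.00 kN.
ΣF_x = 0: L_x + 40 = 0 → L_x = -40.00 kN.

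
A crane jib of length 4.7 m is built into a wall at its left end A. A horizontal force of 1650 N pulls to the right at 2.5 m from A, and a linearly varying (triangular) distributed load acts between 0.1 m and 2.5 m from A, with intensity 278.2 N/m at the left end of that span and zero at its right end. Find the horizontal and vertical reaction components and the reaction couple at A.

Resultant of the triangular load: ½ × 278.2 × 2.4 = 333.84 N, acting at 0.9 m from A (one-third of the span from the peak).
ΣF_x = 0: A_x + 1650 = 0 → A_x = -1650 N.
ΣF_y = 0: A_y − ½·278.2·2.4 = 0 → A_y = 333.8 N.
ΣM about A: M_A − (½·278.2·2.4)·0.9 = 0 → M_A = 300.5 N·m.

A_x = -1650 N, A_y = 333.8 N, M_A = 300.5 N·m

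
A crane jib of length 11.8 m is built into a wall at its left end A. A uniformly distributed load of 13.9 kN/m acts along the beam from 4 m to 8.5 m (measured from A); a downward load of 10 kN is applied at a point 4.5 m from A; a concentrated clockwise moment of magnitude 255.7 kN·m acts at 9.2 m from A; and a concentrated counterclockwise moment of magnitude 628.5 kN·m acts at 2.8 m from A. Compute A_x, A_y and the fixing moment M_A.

A_x = 0, A_y = 72.55 kN, M_A = 63.14 kN·m

Resultant of the distributed load: 13.9 × 4.5 = 62.55 kN at 6.25 m from A.
ΣF_x = 0: A_x = 0.
ΣF_y = 0: A_y − 13.9·4.5 − 10 = 0 → A_y = 72.55 kN.
ΣM about A: M_A − (13.9·4.5)·6.25 − 10·4.5 − 255.7 + 628.5 = 0 → M_A = 63.14 kN·m.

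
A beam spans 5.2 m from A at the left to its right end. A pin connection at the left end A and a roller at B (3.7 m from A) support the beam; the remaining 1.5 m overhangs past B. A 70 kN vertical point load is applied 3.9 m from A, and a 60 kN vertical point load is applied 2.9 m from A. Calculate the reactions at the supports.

A_x = 0, A_y = 9.189 kN, B_y = 120.8 kN

Taking moments about A: B_y·3.7 − 70·3.9 − 60·2.9 = 0 → B_y = 447/3.7 = 120.811 ≈ 120.8 kN.
ΣF_y = 0: A_y + 120.811 − 70 − 60 = 0 → A_y = 9.189 kN.
ΣF_x = 0: no horizontal applied forces, so A_x = 0.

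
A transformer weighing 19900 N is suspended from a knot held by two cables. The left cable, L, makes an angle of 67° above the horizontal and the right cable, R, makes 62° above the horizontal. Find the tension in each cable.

T_L = 12020 N, T_R = 10010 N

ΣF_x = 0: −T_L·cos67° + T_R·cos62° = 0 → T_R = 0.832279·T_L.
ΣF_y = 0: T_L·sin67° + T_R·sin62° = 19900.
Substitute: T_L·(0.920505 + 0.832279·0.882948) = 19900 → T_L = 12021.5 ≈ 12020 N.
Then T_R = 0.832279 × 12021.5 = 10010 N.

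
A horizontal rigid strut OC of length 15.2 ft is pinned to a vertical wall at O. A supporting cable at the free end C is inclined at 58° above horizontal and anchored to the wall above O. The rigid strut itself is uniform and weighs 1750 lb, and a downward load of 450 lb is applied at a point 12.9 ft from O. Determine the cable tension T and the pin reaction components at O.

T = 1482 lb, O_x = 785.4 lb, O_y = 943.1 lb

ΣM about O: T·sin58°·15.2 − 1750·7.6 − 450·12.9 = 0 → T = 19105/(15.2·0.848048) = 1482.12 ≈ 1482 lb.
ΣF_x = 0: O_x − T·cos58° = 0 → O_x = 1482.12 × 0.529919 = 785.4 lb.
ΣF_y = 0: O_y + T·sin58° − 1750 − 450 = 0 → O_y = 2200 − 1482.12 × 0.848048 = 943.1 lb.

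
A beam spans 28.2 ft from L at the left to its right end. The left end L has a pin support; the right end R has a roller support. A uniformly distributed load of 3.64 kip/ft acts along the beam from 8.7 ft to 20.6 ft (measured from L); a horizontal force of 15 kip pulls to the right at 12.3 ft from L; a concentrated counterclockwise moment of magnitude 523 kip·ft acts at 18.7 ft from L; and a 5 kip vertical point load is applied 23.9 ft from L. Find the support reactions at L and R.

L_x = -15.00 kip, L_y = 40.12 kip, R_y = 8.194 kip

Resultant of the distributed load: 3.64 × 11.9 = 43.316 kip at 14.65 ft from L.
Moments about L: R_y·28.2 − (3.64·11.9)·14.65 + 523 − 5·23.9 = 0 → R_y = 231.0794/28.2 = 8.1943 ≈ 8.194 kip.
ΣF_y = 0: L_y + 8.1943 − 3.64·11.9 − 5 = 0 → L_y = 40.12 kip.
ΣF_x = 0: L_x + 15 = 0 → L_x = -15.00 kip.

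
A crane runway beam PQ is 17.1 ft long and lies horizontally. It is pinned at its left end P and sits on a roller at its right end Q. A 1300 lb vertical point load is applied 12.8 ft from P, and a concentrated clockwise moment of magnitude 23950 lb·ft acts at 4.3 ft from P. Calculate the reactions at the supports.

P_x = 0, P_y = -1074 lb, Q_y = 2374 lb

Taking moments about P: Q_y·17.1 − 1300·12.8 − 23950 = 0 → Q_y = 40590/17.1 = 2373.68 ≈ 2374 lb.
ΣF_y = 0: P_y + 2373.68 − 1300 = 0 → P_y = -1074 lb.
ΣF_x = 0: no horizontal applied forces, so P_x = 0.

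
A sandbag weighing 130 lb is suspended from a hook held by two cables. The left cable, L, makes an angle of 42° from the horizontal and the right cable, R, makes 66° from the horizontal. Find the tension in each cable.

T_L = 55.60 lb, T_R = 101.6 lb

ΣF_x = 0: −T_L·cos42° + T_R·cos66° = 0 → T_R = 1.82709·T_L.
ΣF_y = 0: T_L·sin42° + T_R·sin66° = 130.
Substitute: T_L·(0.669131 + 1.82709·0.913545) = 130 → T_L = 55.5969 ≈ 55.60 lb.
Then T_R = 1.82709 × 55.5969 = 101.6 lb.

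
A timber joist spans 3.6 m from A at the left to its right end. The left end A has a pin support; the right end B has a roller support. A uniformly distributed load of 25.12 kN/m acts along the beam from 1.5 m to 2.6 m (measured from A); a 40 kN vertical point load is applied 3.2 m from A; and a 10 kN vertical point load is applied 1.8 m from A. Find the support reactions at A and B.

Resultant of the distributed load: 25.12 × 1.1 = 27.632 kN at 2.05 m from A.
ΣM about A: B_y·3.6 − (25.12·1.1)·2.05 − 40·3.2 − 10·1.8 = 0 → B_y = 202.6456/3.6 = 56.2904 ≈ 56.29 kN.
ΣF_y = 0: A_y + 56.2904 − 25.12·1.1 − 40 − 10 = 0 → A_y = 21.34 kN.
ΣF_x = 0: no horizontal applied forces, so A_x = 0.

A_x = 0, A_y = 21.34 kN, B_y = 56.29 kN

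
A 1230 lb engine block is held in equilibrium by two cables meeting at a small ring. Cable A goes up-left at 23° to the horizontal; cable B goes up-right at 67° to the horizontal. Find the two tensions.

T_A = 480.6 lb, T_B = 1132 lb

ΣF_x = 0: −T_A·cos23° + T_B·cos67° = 0 → T_B = 2.35585·T_A.
ΣF_y = 0: T_A·sin23° + T_B·sin67° = 1230.
Substitute: T_A·(0.390731 + 2.35585·0.920505) = 1230 → T_A = 480.6 lb.
Then T_B = 2.35585 × 480.6 = 1132 lb.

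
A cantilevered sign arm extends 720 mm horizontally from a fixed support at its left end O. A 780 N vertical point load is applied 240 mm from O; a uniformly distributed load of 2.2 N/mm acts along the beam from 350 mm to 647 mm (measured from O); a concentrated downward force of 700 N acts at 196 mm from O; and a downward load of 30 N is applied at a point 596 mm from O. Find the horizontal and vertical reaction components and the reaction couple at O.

O_x = 0, O_y = 2163 N, M_O = 668000 N·mm

Resultant of the distributed load: 2.2 × 297 = 653.4 N at 498.5 mm from O.
ΣF_x = 0: O_x = 0.
ΣF_y = 0: O_y − 780 − 2.2·297 − 700 − 30 = 0 → O_y = 2163 N.
ΣM about O: M_O − 780·240 − (2.2·297)·498.5 − 700·196 − 30·596 = 0 → M_O = 668000 N·mm.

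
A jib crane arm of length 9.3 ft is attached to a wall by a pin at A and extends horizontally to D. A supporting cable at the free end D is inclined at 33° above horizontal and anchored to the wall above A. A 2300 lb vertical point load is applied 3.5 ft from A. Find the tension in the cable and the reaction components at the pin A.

ΣM about A: T·sin33°·9.3 − 2300·3.5 = 0 → T = 8050/(9.3·0.544639) = 1589.29 ≈ 1589 lb.
ΣF_x = 0: A_x − T·cos33° = 0 → A_x = 1589.29 × 0.838671 = 1333 lb.
ΣF_y = 0: A_y + T·sin33° − 2300 = 0 → A_y = 2300 − 1589.29 × 0.544639 = 1434 lb.

T = 1589 lb, A_x = 1333 lb, A_y = 1434 lb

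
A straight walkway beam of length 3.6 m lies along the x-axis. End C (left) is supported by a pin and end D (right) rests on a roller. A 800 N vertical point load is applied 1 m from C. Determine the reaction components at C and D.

Moments about C: D_y·3.6 − 800·1 = 0 → D_y = 800/3.6 = 222.222 ≈ 222.2 N.
ΣF_y = 0: C_y + 222.222 − 800 = 0 → C_y = 577.8 N.
ΣF_x = 0: no horizontal applied forces, so C_x = 0.

C_x = 0, C_y = 577.8 N, D_y = 222.2 N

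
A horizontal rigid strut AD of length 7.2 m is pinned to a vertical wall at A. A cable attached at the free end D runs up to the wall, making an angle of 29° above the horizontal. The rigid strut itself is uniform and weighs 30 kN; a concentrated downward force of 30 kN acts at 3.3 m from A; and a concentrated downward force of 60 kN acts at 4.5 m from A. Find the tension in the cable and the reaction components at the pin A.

T = 136.7 kN, A_x = 119.5 kN, A_y = 53.75 kN

ΣM about A: T·sin29°·7.2 − 30·3.6 − 30·3.3 − 60·4.5 = 0 → T = 477/(7.2·0.48481) = 136.651 ≈ 136.7 kN.
ΣF_x = 0: A_x − T·cos29° = 0 → A_x = 136.651 × 0.87462 = 119.5 kN.
ΣF_y = 0: A_y + T·sin29° − 30 − 30 − 60 = 0 → A_y = 120 − 136.651 × 0.48481 = 53.75 kN.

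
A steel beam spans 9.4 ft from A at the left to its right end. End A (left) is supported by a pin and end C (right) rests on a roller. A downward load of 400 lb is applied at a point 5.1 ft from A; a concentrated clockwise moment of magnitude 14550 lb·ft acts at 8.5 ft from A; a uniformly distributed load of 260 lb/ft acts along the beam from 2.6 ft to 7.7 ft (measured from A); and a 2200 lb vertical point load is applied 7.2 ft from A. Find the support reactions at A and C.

A_x = 0, A_y = -250.5 lb, C_y = 4176 lb

Resultant of the distributed load: 260 × 5.1 = 1326 lb at 5.15 ft from A.
ΣM about A: C_y·9.4 − 400·5.1 − 14550 − (260·5.1)·5.15 − 2200·7.2 = 0 → C_y = 39258.9/9.4 = 4176.48 ≈ 4176 lb.
ΣF_y = 0: A_y + 4176.48 − 400 − 260·5.1 − 2200 = 0 → A_y = -250.5 lb.
ΣF_x = 0: no horizontal applied forces, so A_x = 0.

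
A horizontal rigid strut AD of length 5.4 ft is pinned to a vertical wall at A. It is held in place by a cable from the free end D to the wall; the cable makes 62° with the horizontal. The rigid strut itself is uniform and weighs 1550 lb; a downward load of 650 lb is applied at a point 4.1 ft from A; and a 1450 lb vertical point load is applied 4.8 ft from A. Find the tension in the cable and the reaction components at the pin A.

ΣM about A: T·sin62°·5.4 − 1550·2.7 − 650·4.1 − 1450·4.8 = 0 → T = 13810/(5.4·0.882948) = 2896.44 ≈ 2896 lb.
ΣF_x = 0: A_x − T·cos62° = 0 → A_x = 2896.44 × 0.469472 = 1360 lb.
ΣF_y = 0: A_y + T·sin62° − 1550 − 650 − 1450 = 0 → A_y = 3650 − 2896.44 × 0.882948 = 1093 lb.

T = 2896 lb, A_x = 1360 lb, A_y = 1093 lb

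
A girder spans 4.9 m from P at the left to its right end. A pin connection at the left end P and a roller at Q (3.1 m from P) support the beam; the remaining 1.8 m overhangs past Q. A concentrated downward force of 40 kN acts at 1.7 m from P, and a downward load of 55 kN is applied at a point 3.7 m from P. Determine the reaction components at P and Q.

ΣM about P: Q_y·3.1 − 40·1.7 − 55·3.7 = 0 → Q_y = 271.5/3.1 = 87.5806 ≈ 87.58 kN.
ΣF_y = 0: P_y + 87.5806 − 40 − 55 = 0 → P_y = 7.419 kN.
ΣF_x = 0: no horizontal applied forces, so P_x = 0.

P_x = 0, P_y = 7.419 kN, Q_y = 87.58 kN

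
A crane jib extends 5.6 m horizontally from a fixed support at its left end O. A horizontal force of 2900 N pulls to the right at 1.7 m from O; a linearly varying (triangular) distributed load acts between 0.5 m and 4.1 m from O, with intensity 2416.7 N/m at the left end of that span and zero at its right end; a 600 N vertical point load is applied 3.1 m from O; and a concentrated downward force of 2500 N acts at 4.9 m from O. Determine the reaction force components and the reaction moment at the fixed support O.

O_x = -2900 N, O_y = 7450 N, M_O = 21510 N·m

Resultant of the triangular load: ½ × 2416.7 × 3.6 = 4350.06 N, acting at 1.7 m from O (one-third of the span from the peak).
ΣF_x = 0: O_x + 2900 = 0 → O_x = -2900 N.
ΣF_y = 0: O_y − ½·2416.7·3.6 − 600 − 2500 = 0 → O_y = 7450 N.
ΣM about O: M_O − (½·2416.7·3.6)·1.7 − 600·3.1 − 2500·4.9 = 0 → M_O = 21510 N·m.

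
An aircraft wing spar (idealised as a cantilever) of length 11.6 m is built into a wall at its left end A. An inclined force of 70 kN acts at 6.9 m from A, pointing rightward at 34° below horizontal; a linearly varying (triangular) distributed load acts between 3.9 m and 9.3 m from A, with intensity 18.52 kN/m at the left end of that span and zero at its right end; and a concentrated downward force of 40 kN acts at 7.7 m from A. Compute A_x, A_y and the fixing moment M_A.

Resultant of the triangular load: ½ × 18.52 × 5.4 = 50.004 kN, acting at 5.7 m from A (one-third of the span from the peak).
ΣF_x = 0: A_x + 70·cos34° = 0 → A_x = -58.03 kN.
ΣF_y = 0: A_y − 70·sin34° − ½·18.52·5.4 − 40 = 0 → A_y = 129.1 kN.
ΣM about A: M_A − 70·sin34°·6.9 − (½·18.52·5.4)·5.7 − 40·7.7 = 0 → M_A = 863.1 kN·m.

A_x = -58.03 kN, A_y = 129.1 kN, M_A = 863.1 kN·m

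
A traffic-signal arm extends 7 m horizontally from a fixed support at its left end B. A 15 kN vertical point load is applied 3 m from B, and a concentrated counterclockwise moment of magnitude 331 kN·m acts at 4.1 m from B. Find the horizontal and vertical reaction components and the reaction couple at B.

B_x = 0, B_y = 15.00 kN, M_B = -286.0 kN·m

ΣF_x = 0: B_x = 0.
ΣF_y = 0: B_y − 15 = 0 → B_y = 15.00 kN.
ΣM about B: M_B − 15·3 + 331 = 0 → M_B = -286.0 kN·m.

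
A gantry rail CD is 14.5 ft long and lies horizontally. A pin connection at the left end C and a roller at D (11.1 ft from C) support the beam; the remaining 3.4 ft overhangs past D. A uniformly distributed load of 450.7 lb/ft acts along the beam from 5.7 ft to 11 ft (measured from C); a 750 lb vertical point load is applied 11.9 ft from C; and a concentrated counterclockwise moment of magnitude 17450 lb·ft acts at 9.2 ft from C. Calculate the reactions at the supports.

Resultant of the distributed load: 450.7 × 5.3 = 2388.71 lb at 8.35 ft from C.
Moments about C: D_y·11.1 − (450.7·5.3)·8.35 − 750·11.9 + 17450 = 0 → D_y = 11420.7285/11.1 = 1028.89 ≈ 1029 lb.
ΣF_y = 0: C_y + 1028.89 − 450.7·5.3 − 750 = 0 → C_y = 2110 lb.
ΣF_x = 0: no horizontal applied forces, so C_x = 0.

C_x = 0, C_y = 2110 lb, D_y = 1029 lb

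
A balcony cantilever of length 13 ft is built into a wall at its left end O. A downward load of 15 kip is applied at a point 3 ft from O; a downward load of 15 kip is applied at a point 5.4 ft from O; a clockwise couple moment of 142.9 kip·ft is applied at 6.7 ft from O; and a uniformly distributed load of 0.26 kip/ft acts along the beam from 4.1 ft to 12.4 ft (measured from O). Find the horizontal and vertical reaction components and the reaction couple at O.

O_x = 0, O_y = 32.16 kip, M_O = 286.7 kip·ft

Resultant of the distributed load: 0.26 × 8.3 = 2.158 kip at 8.25 ft from O.
ΣF_x = 0: O_x = 0.
ΣF_y = 0: O_y − 15 − 15 − 0.26·8.3 = 0 → O_y = 32.16 kip.
ΣM about O: M_O − 15·3 − 15·5.4 − 142.9 − (0.26·8.3)·8.25 = 0 → M_O = 286.7 kip·ft.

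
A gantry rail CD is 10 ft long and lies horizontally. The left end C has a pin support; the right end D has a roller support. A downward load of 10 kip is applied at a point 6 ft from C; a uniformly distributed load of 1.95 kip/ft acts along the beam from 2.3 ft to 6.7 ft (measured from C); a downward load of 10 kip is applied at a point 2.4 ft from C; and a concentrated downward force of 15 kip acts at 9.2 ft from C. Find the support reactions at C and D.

Resultant of the distributed load: 1.95 × 4.4 = 8.58 kip at 4.5 ft from C.
Taking moments about C: D_y·10 − 10·6 − (1.95·4.4)·4.5 − 10·2.4 − 15·9.2 = 0 → D_y = 260.61/10 = 26.061 ≈ 26.06 kip.
ΣF_y = 0: C_y + 26.061 − 10 − 1.95·4.4 − 10 − 15 = 0 → C_y = 17.52 kip.
ΣF_x = 0: no horizontal applied forces, so C_x = 0.

C_x = 0, C_y = 17.52 kip, D_y = 26.06 kip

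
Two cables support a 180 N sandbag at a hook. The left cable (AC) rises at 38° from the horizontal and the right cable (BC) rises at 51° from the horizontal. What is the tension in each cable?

T_AC = 113.3 N, T_BC = 141.9 N

ΣF_x = 0: −T_AC·cos38° + T_BC·cos51° = 0 → T_BC = 1.25216·T_AC.
ΣF_y = 0: T_AC·sin38° + T_BC·sin51° = 180.
Substitute: T_AC·(0.615661 + 1.25216·0.777146) = 180 → T_AC = 113.295 ≈ 113.3 N.
Then T_BC = 1.25216 × 113.295 = 141.9 N.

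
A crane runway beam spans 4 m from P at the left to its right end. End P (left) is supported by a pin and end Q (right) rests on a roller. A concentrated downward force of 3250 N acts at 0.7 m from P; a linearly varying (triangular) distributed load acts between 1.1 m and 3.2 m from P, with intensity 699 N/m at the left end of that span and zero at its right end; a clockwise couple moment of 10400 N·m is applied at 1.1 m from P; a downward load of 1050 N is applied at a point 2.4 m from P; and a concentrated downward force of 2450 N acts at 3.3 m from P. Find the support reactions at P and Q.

P_x = 0, P_y = 1334 N, Q_y = 6150 N

Resultant of the triangular load: ½ × 699 × 2.1 = 733.95 N, acting at 1.8 m from P (one-third of the span from the peak).
ΣM about P: Q_y·4 − 3250·0.7 − (½·699·2.1)·1.8 − 10400 − 1050·2.4 − 2450·3.3 = 0 → Q_y = 24601.11/4 = 6150.28 ≈ 6150 N.
ΣF_y = 0: P_y + 6150.28 − 3250 − ½·699·2.1 − 1050 − 2450 = 0 → P_y = 1334 N.
ΣF_x = 0: no horizontal applied forces, so P_x = 0.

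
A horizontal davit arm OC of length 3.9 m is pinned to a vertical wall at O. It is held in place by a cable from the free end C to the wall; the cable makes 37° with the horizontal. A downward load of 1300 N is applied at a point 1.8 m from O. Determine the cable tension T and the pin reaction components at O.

ΣM about O: T·sin37°·3.9 − 1300·1.8 = 0 → T = 2340/(3.9·0.601815) = 996.984 ≈ 997.0 N.
ΣF_x = 0: O_x − T·cos37° = 0 → O_x = 996.984 × 0.798636 = 796.2 N.
ΣF_y = 0: O_y + T·sin37° − 1300 = 0 → O_y = 1300 − 996.984 × 0.601815 = 700.0 N.

T = 997.0 N, O_x = 796.2 N, O_y = 700.0 N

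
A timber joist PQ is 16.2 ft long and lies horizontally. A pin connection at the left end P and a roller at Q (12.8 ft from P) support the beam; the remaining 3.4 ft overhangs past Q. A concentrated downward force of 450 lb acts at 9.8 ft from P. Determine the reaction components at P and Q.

P_x = 0, P_y = 105.5 lb, Q_y = 344.5 lb

Taking moments about P: Q_y·12.8 − 450·9.8 = 0 → Q_y = 4410/12.8 = 344.531 ≈ 344.5 lb.
ΣF_y = 0: P_y + 344.531 − 450 = 0 → P_y = 105.5 lb.
ΣF_x = 0: no horizontal applied forces, so P_x = 0.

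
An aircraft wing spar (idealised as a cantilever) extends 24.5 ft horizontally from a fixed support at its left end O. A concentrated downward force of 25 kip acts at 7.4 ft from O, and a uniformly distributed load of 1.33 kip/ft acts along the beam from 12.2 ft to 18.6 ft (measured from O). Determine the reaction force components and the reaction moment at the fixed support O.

O_x = 0, O_y = 33.51 kip, M_O = 316.1 kip·ft

Resultant of the distributed load: 1.33 × 6.4 = 8.512 kip at 15.4 ft from O.
ΣF_x = 0: O_x = 0.
ΣF_y = 0: O_y − 25 − 1.33·6.4 = 0 → O_y = 33.51 kip.
ΣM about O: M_O − 25·7.4 − (1.33·6.4)·15.4 = 0 → M_O = 316.1 kip·ft.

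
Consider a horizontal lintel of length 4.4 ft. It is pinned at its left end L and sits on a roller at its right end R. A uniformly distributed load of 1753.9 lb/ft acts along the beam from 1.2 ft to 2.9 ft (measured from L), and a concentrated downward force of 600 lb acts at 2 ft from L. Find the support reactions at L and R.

L_x = 0, L_y = 1920 lb, R_y = 1662 lb

Resultant of the distributed load: 1753.9 × 1.7 = 2981.63 lb at 2.05 ft from L.
Moments about L: R_y·4.4 − (1753.9·1.7)·2.05 − 600·2 = 0 → R_y = 7312.3415/4.4 = 1661.9 ≈ 1662 lb.
ΣF_y = 0: L_y + 1661.9 − 1753.9·1.7 − 600 = 0 → L_y = 1920 lb.
ΣF_x = 0: no horizontal applied forces, so L_x = 0.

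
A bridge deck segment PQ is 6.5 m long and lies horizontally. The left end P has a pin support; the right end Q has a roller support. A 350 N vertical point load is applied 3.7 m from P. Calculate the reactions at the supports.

P_x = 0, P_y = 150.8 N, Q_y = 199.2 N

Moments about P: Q_y·6.5 − 350·3.7 = 0 → Q_y = 1295/6.5 = 199.231 ≈ 199.2 N.
ΣF_y = 0: P_y + 199.231 − 350 = 0 → P_y = 150.8 N.
ΣF_x = 0: no horizontal applied forces, so P_x = 0.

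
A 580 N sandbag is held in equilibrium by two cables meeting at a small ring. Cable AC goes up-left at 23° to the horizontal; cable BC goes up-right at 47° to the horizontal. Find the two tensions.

ΣF_x = 0: −T_AC·cos23° + T_BC·cos47° = 0 → T_BC = 1.34972·T_AC.
ΣF_y = 0: T_AC·sin23° + T_BC·sin47° = 580.
Substitute: T_AC·(0.390731 + 1.34972·0.731354) = 580 → T_AC = 420.944 ≈ 420.9 N.
Then T_BC = 1.34972 × 420.944 = 568.2 N.

T_AC = 420.9 N, T_BC = 568.2 N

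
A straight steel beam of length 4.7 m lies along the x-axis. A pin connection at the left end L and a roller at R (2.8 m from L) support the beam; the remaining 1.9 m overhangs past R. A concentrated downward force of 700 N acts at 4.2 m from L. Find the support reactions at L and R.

ΣM about L: R_y·2.8 − 700·4.2 = 0 → R_y = 2940/2.8 = 1050 N.
ΣF_y = 0: L_y + 1050 − 700 = 0 → L_y = -350.0 N.
ΣF_x = 0: no horizontal applied forces, so L_x = 0.

L_x = 0, L_y = -350.0 N, R_y = 1050 N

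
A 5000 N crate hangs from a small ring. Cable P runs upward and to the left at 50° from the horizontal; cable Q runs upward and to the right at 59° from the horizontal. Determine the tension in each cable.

ΣF_x = 0: −T_P·cos50° + T_Q·cos59° = 0 → T_Q = 1.24804·T_P.
ΣF_y = 0: T_P·sin50° + T_Q·sin59° = 5000.
Substitute: T_P·(0.766044 + 1.24804·0.857167) = 5000 → T_P = 2723.57 ≈ 2724 N.
Then T_Q = 1.24804 × 2723.57 = 3399 N.

T_P = 2724 N, T_Q = 3399 N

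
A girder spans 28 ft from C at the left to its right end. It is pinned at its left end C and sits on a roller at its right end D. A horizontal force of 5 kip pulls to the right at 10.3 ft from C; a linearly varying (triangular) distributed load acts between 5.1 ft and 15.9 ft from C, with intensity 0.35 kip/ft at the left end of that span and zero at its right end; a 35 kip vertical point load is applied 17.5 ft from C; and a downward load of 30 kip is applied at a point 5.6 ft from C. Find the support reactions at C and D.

Resultant of the triangular load: ½ × 0.35 × 10.8 = 1.89 kip, acting at 8.7 ft from C (one-third of the span from the peak).
ΣM about C: D_y·28 − (½·0.35·10.8)·8.7 − 35·17.5 − 30·5.6 = 0 → D_y = 796.943/28 = 28.4623 ≈ 28.46 kip.
ΣF_y = 0: C_y + 28.4623 − ½·0.35·10.8 − 35 − 30 = 0 → C_y = 38.43 kip.
ΣF_x = 0: C_x + 5 = 0 → C_x = -5.000 kip.

C_x = -5.000 kip, C_y = 38.43 kip, D_y = 28.46 kip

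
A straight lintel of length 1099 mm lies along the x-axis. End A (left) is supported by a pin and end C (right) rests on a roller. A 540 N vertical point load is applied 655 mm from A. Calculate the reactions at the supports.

A_x = 0, A_y = 218.2 N, C_y = 321.8 N

Moments about A: C_y·1099 − 540·655 = 0 → C_y = 353700/1099 = 321.838 ≈ 321.8 N.
ΣF_y = 0: A_y + 321.838 − 540 = 0 → A_y = 218.2 N.
ΣF_x = 0: no horizontal applied forces, so A_x = 0.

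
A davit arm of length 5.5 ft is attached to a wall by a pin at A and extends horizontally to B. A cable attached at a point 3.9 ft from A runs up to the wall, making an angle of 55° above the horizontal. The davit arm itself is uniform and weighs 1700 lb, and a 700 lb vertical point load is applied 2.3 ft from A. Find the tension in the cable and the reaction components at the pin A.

ΣM about A: T·sin55°·3.9 − 1700·2.75 − 700·2.3 = 0 → T = 6285/(3.9·0.819152) = 1967.33 ≈ 1967 lb.
ΣF_x = 0: A_x − T·cos55° = 0 → A_x = 1967.33 × 0.573576 = 1128 lb.
ΣF_y = 0: A_y + T·sin55° − 1700 − 700 = 0 → A_y = 2400 − 1967.33 × 0.819152 = 788.5 lb.

T = 1967 lb, A_x = 1128 lb, A_y = 788.5 lb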